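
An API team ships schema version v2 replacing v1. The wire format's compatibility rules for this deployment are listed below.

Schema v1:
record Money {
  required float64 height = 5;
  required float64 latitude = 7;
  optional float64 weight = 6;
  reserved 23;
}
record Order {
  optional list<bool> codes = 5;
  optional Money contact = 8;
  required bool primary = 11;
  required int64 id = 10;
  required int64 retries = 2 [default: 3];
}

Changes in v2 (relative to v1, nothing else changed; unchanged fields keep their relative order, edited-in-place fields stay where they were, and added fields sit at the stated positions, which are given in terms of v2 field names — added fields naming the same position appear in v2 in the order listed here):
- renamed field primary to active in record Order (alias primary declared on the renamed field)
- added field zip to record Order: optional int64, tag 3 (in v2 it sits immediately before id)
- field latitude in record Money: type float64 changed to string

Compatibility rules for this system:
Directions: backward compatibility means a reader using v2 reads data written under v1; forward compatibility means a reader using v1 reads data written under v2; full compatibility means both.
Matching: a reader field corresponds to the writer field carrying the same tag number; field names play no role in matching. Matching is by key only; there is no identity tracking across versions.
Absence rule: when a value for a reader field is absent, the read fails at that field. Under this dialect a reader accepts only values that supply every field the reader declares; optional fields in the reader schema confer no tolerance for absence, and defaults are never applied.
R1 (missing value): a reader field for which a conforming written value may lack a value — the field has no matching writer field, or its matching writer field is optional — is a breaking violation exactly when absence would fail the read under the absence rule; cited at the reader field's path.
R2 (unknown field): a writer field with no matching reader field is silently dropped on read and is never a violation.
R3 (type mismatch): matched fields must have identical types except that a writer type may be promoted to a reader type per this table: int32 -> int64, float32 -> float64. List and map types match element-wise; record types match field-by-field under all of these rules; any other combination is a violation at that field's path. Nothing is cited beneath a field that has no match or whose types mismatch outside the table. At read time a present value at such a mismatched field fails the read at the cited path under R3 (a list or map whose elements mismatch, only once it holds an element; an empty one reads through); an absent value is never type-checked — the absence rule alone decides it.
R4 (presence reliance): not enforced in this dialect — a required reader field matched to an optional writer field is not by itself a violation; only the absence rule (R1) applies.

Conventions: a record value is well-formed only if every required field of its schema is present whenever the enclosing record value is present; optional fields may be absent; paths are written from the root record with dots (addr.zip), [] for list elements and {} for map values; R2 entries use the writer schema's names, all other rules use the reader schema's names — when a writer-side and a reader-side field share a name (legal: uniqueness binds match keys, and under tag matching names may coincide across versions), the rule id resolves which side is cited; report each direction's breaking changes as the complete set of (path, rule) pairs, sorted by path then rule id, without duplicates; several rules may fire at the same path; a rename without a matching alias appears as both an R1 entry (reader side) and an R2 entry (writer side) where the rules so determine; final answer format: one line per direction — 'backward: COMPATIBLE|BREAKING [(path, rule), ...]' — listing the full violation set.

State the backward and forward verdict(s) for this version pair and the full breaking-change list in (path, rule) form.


backward: BREAKING [(codes, R1), (contact, R1), (contact.latitude, R3), (contact.weight, R1), (zip, R1)]; forward: BREAKING [(codes, R1), (contact, R1), (contact.latitude, R3), (contact.weight, R1)]

each type pair in Order: writer, then reader
checking backward for Order: reader v2 against writer v1:
  codes <- codes (list<bool> -> list<bool>, writer optional)
  contact <- contact (Money -> Money, writer optional)
  active <- primary (bool -> bool, writer required)
  zip: no writer match
  id <- id (int64 -> int64, writer required)
  retries <- retries (int64 -> int64, writer required)
  contact.height <- contact.height (float64 -> float64, writer required)
  contact.latitude <- contact.latitude (float64 -> string, writer required)
  contact.weight <- contact.weight (float64 -> float64, writer optional)
  breaking: (codes, R1)
  breaking: (contact, R1)
  breaking: (contact.latitude, R3)
  breaking: (contact.weight, R1)
  breaking: (zip, R1)
  => 5 violation(s): backward is BREAKING for Order
checking forward for Order: reader v1 against writer v2:
  codes <- codes (list<bool> -> list<bool>, writer optional)
  contact <- contact (Money -> Money, writer optional)
  primary <- active (bool -> bool, writer required)
  id <- id (int64 -> int64, writer required)
  retries <- retries (int64 -> int64, writer required)
  writer field zip has no reader counterpart
  contact.height <- contact.height (float64 -> float64, writer required)
  contact.latitude <- contact.latitude (string -> float64, writer required)
  contact.weight <- contact.weight (float64 -> float64, writer optional)
  breaking: (codes, R1)
  breaking: (contact, R1)
  breaking: (contact.latitude, R3)
  breaking: (contact.weight, R1)
  => 4 violation(s): forward is BREAKING for Order


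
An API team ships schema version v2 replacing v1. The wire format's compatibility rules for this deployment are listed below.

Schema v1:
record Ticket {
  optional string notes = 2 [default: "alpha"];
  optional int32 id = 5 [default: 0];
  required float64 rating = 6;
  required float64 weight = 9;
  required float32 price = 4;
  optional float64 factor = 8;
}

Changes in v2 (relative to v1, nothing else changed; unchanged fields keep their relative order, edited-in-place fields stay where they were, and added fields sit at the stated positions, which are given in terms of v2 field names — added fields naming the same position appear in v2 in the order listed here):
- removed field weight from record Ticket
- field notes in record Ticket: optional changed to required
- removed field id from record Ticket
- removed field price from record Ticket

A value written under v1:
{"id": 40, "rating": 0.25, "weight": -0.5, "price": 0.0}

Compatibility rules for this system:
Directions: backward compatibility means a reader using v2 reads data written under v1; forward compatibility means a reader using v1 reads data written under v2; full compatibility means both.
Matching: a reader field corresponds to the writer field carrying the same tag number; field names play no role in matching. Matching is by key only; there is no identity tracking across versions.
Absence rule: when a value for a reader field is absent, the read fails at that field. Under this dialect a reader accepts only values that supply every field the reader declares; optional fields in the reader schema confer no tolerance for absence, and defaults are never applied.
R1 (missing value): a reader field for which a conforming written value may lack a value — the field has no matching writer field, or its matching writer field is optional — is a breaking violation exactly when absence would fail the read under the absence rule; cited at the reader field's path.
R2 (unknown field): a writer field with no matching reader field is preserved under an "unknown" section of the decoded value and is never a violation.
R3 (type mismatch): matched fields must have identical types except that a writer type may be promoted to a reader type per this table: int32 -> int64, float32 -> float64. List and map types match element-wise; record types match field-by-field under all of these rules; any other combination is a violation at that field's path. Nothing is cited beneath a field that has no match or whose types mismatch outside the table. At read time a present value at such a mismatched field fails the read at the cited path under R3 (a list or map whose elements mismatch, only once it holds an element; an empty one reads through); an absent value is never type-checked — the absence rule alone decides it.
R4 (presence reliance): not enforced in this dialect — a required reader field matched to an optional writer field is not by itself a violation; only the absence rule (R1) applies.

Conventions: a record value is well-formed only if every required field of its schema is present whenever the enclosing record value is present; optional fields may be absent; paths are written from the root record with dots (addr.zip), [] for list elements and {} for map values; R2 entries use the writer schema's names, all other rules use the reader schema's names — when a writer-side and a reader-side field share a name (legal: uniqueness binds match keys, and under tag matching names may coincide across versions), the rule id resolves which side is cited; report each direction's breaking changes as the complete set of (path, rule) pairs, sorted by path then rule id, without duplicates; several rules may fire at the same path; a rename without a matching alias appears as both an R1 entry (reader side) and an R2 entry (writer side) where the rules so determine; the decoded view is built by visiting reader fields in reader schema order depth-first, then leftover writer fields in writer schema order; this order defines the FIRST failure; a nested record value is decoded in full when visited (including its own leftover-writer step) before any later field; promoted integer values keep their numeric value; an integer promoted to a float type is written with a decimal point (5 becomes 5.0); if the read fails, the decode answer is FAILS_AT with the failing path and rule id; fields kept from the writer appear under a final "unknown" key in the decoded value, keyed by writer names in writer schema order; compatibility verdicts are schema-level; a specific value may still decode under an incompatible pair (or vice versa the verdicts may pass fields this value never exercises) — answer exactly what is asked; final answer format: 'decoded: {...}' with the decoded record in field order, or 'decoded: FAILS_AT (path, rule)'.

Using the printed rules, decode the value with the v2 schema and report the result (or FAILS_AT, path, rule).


decoded: FAILS_AT (notes, R1)

arrows below run writer -> reader for Ticket
decode walk for Ticket under reader schema v2:
  read fails at notes under R1 (no fill)
  => FAILS_AT (notes, R1)
ruling out the remaining Ticket differences:
  removed field weight from record Ticket -> affects the rule determinations only; this particular Ticket value decodes identically
  removed field id from record Ticket -> affects the rule determinations only; this particular Ticket value decodes identically
  removed field price from record Ticket -> affects the rule determinations only; this particular Ticket value decodes identically


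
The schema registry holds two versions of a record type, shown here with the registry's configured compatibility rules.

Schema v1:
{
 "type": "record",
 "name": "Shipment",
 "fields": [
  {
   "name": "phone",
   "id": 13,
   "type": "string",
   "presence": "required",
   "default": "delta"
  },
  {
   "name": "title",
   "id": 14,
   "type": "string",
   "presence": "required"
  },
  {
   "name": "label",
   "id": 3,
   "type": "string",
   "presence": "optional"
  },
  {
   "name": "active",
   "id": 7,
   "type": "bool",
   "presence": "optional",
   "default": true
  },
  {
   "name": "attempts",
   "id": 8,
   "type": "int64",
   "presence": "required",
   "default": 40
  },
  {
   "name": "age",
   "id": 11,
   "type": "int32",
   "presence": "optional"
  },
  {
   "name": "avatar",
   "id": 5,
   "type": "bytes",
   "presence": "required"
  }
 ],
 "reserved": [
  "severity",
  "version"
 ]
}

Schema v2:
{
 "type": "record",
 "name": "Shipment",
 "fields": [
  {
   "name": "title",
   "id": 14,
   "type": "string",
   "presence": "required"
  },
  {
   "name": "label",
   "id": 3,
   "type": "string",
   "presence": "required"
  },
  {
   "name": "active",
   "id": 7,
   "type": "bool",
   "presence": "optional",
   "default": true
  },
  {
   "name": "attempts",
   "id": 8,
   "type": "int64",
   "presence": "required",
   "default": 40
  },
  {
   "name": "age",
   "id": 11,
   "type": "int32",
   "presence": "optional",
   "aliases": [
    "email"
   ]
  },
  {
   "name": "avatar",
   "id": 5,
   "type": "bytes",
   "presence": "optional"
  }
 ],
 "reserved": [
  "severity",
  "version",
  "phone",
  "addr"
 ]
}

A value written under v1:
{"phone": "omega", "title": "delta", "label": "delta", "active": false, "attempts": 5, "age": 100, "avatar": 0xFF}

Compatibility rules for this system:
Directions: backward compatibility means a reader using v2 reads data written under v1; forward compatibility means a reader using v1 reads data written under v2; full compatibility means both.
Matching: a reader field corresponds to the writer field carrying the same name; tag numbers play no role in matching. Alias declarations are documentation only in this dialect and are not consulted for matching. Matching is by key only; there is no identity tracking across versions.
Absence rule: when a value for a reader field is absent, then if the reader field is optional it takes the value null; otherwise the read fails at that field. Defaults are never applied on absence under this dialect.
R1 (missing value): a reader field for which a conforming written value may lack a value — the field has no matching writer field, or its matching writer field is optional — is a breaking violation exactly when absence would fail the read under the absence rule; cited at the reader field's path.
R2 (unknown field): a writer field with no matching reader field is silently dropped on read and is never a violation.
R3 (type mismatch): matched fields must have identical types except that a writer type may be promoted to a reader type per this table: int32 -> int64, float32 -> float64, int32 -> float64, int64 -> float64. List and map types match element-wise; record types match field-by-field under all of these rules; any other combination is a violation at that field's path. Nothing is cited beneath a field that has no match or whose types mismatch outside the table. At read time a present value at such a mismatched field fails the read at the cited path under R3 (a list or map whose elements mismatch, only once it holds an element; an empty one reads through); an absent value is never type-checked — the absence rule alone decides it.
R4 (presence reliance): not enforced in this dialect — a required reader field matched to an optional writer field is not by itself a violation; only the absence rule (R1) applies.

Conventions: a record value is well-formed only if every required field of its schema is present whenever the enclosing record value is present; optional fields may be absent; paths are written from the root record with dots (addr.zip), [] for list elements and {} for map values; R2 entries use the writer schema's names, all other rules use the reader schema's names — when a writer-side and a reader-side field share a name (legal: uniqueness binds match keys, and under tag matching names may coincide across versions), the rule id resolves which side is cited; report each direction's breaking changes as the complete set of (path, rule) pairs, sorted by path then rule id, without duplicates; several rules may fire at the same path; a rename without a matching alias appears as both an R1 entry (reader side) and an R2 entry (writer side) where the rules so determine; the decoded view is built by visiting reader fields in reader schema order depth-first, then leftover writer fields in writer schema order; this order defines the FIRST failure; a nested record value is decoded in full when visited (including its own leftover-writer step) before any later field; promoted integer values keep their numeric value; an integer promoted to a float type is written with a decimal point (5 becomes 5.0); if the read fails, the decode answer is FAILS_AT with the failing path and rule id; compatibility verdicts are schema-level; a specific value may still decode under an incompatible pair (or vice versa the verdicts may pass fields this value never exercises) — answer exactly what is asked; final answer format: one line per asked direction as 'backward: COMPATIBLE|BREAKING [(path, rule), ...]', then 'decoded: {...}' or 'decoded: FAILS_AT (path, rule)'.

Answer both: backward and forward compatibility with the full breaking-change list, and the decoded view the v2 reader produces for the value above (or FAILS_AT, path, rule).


the writer's type comes first in each Shipment pair
backward analysis of Shipment with v2 as reader and v1 as writer:
  writer required, string -> string: reader title maps from writer title
  writer optional, string -> string: reader label maps from writer label
  writer optional, bool -> bool: reader active maps from writer active
  writer required, int64 -> int64: reader attempts maps from writer attempts
  writer optional, int32 -> int32: reader age maps from writer age
  writer required, bytes -> bytes: reader avatar maps from writer avatar
  phone (writer side), unknown to reader
  breaking: (label, R1)
  => backward: BREAKING (1)
forward analysis of Shipment with v1 as reader and v2 as writer:
  phone has no writer counterpart
  writer required, string -> string: reader title maps from writer title
  writer required, string -> string: reader label maps from writer label
  writer optional, bool -> bool: reader active maps from writer active
  writer required, int64 -> int64: reader attempts maps from writer attempts
  writer optional, int32 -> int32: reader age maps from writer age
  writer optional, bytes -> bytes: reader avatar maps from writer avatar
  breaking: (avatar, R1)
  breaking: (phone, R1)
  => forward: BREAKING (2)
decode (reader v2):
  title := "delta"
  label := "delta"
  active := false
  attempts := 5
  age := 100
  avatar := 0xFF
  writer phone: unmatched, discarded
  => decoded: {"title": "delta", "label": "delta", "active": false, "attempts": 5, "age": 100, "avatar": 0xFF}

backward: BREAKING [(label, R1)]; forward: BREAKING [(avatar, R1), (phone, R1)]; decoded: {"title": "delta", "label": "delta", "active": false, "attempts": 5, "age": 100, "avatar": 0xFF}


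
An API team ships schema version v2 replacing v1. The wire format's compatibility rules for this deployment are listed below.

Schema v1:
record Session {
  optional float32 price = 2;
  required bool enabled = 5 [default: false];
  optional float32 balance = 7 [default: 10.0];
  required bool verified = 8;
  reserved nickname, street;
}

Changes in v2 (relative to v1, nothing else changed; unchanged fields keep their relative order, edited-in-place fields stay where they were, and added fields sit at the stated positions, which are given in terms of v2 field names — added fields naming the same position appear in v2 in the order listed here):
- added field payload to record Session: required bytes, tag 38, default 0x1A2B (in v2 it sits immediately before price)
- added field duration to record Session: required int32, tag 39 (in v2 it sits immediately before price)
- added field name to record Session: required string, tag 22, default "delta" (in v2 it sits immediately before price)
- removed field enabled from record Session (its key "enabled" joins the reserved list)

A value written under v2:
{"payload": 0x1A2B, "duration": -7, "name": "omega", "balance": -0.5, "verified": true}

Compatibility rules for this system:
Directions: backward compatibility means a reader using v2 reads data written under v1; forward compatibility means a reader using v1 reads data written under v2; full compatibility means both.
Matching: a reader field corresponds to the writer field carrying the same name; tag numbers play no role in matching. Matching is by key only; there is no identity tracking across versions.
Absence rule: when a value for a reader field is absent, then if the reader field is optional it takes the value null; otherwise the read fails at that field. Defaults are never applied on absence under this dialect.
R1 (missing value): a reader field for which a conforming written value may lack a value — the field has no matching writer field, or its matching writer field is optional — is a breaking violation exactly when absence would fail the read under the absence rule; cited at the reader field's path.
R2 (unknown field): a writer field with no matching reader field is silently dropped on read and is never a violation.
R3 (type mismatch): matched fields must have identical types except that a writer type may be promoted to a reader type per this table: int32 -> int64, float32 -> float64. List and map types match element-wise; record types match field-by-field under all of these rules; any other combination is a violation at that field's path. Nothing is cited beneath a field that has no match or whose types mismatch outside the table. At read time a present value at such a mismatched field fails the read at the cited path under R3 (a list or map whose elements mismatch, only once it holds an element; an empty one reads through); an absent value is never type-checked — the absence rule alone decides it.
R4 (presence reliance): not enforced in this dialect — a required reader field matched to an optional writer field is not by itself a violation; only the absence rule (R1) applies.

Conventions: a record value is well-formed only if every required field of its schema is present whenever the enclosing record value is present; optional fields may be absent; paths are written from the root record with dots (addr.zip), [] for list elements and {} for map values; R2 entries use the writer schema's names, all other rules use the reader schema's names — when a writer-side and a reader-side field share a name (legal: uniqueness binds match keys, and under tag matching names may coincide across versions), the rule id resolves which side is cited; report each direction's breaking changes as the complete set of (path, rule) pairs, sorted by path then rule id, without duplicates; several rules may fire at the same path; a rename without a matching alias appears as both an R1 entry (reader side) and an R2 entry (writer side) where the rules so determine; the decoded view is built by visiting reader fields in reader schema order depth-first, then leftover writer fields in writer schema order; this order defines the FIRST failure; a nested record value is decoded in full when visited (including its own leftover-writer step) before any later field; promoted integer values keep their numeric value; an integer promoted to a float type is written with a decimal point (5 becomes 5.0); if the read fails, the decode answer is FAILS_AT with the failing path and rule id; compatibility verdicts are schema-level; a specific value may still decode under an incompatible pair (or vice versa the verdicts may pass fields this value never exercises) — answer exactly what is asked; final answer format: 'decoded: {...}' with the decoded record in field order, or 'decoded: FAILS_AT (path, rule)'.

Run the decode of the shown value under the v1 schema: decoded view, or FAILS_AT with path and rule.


decoded: FAILS_AT (enabled, R1)

the writer's type comes first in each Session pair
migrating the Session value to v1:
  price := null (missing; optional => null)
  read fails at enabled under R1 (no fill)
  => FAILS_AT (enabled, R1)
checking off the Session differences that do not matter here:
  added field payload to record Session: required bytes, tag 38, default 0x1A2B (in v2 it sits immediately before price) -> affects the rule determinations only; this particular Session value decodes identically
  added field name to record Session: required string, tag 22, default "delta" (in v2 it sits immediately before price) -> affects the rule determinations only; this particular Session value decodes identically
  added field duration to record Session: required int32, tag 39 (in v2 it sits immediately before price) -> affects the rule determinations only; this particular Session value decodes identically


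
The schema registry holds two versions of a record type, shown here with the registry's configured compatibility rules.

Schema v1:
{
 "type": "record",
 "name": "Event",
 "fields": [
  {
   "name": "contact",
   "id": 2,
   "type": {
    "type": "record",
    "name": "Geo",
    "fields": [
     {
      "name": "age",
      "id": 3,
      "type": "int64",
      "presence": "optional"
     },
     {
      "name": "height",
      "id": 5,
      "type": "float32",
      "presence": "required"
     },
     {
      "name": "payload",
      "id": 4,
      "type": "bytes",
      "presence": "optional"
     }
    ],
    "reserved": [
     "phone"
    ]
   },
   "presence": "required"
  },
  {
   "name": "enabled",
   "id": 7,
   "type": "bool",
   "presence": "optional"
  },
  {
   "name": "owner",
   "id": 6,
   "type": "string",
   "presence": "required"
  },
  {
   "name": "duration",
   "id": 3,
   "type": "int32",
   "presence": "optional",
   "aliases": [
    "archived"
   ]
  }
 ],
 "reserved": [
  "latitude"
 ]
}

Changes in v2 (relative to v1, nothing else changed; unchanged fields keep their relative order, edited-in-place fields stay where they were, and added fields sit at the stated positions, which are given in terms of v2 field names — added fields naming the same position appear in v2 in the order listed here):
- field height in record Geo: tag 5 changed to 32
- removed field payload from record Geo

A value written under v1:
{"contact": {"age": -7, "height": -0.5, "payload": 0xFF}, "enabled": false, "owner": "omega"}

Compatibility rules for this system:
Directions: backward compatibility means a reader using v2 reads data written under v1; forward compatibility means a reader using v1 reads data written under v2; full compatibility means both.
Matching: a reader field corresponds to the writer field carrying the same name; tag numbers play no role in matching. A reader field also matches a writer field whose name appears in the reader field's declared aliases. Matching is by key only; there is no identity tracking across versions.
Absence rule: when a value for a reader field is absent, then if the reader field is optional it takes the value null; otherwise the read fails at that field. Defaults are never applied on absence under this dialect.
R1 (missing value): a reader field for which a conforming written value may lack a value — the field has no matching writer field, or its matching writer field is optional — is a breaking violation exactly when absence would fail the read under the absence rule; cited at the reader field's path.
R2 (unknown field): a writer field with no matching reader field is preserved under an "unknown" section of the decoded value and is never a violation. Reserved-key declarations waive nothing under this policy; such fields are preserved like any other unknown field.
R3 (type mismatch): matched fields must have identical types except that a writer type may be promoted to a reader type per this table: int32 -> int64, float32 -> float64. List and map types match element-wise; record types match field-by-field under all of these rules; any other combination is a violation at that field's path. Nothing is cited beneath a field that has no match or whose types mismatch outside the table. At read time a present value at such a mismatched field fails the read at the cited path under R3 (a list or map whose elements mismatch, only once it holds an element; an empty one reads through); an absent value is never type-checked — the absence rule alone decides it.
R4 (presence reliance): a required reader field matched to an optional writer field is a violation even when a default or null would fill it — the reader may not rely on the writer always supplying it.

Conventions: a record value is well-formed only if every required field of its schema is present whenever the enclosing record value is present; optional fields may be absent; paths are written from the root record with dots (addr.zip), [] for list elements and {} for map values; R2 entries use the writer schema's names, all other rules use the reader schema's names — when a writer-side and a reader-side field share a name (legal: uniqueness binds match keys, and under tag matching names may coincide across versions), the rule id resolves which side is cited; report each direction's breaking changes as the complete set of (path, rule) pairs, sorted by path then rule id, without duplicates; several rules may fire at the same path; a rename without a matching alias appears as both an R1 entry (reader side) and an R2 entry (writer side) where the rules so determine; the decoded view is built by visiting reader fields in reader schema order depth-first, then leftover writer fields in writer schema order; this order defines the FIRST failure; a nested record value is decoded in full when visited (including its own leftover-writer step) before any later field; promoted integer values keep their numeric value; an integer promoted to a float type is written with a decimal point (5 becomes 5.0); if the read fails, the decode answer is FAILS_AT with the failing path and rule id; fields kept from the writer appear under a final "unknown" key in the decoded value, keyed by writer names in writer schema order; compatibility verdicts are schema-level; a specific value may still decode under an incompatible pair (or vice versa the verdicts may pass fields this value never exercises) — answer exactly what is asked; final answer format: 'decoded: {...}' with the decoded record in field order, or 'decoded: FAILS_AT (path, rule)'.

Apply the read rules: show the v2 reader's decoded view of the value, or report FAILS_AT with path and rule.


decoded: {"contact": {"age": -7, "height": -0.5, "unknown": {"payload": 0xFF}}, "enabled": false, "owner": "omega", "duration": null}

in Event below, arrows point writer -> reader
decoding the Event value with the v2 reader:
  contact.age := -7
  contact.height := -0.5
  writer contact.payload: kept under "unknown"
  enabled := false
  owner := "omega"
  duration := null (absent, optional -> null)
  => decoded: {"contact": {"age": -7, "height": -0.5, "unknown": {"payload": 0xFF}}, "enabled": false, "owner": "omega", "duration": null}
diffs on Event not affecting the asked answer:
  field height in record Geo: tag 5 changed to 32 -> triggers nothing under the printed rules; the Event answer is the same either way


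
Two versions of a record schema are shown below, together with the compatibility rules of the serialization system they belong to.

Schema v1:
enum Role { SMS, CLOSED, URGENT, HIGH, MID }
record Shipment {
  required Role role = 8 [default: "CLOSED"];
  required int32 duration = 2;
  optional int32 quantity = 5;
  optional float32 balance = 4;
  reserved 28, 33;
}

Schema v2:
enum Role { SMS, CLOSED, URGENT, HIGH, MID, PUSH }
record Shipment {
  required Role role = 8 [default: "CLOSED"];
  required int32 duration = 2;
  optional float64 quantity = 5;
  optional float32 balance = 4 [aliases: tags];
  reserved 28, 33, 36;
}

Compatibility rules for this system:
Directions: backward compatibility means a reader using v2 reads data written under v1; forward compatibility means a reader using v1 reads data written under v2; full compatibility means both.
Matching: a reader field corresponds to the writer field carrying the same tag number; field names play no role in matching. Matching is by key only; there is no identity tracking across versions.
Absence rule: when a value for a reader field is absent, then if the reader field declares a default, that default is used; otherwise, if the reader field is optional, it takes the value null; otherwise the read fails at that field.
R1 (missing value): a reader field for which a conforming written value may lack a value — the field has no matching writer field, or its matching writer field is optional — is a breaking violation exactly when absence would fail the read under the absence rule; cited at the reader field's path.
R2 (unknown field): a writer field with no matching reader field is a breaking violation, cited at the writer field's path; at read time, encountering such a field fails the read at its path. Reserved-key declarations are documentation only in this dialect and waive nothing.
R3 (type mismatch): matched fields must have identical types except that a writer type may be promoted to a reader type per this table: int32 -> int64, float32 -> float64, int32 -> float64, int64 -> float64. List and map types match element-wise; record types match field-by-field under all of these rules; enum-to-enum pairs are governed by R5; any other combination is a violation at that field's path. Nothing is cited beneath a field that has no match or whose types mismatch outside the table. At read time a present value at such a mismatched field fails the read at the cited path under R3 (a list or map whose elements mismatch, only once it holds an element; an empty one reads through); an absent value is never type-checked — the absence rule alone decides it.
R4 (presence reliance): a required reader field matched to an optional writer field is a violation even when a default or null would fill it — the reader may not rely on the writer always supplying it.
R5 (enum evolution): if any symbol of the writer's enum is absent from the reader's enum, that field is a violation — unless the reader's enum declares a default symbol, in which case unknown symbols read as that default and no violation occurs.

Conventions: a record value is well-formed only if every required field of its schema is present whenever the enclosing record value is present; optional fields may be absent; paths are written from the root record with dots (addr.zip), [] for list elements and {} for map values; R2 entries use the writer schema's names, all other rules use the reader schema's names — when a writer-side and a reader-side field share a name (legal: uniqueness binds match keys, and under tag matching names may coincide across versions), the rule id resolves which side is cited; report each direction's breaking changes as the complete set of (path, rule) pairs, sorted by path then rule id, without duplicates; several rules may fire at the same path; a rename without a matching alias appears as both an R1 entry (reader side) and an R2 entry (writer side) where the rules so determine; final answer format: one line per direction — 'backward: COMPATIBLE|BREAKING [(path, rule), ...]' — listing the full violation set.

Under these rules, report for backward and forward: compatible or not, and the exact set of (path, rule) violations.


in Shipment below, arrows point writer -> reader
backward for Shipment (reader v2, writer v1):
  Role -> Role, writer required: role aligns to role
  int32 -> int32, writer required: duration aligns to duration
  int32 -> float64, writer optional: quantity aligns to quantity
  float32 -> float32, writer optional: balance aligns to balance
  => no violations; backward on Shipment: COMPATIBLE
forward for Shipment (reader v1, writer v2):
  Role -> Role, writer required: role aligns to role
  int32 -> int32, writer required: duration aligns to duration
  float64 -> int32, writer optional: quantity aligns to quantity
  float32 -> float32, writer optional: balance aligns to balance
  violation R3 at quantity
  violation R5 at role
  forward on Shipment therefore BREAKING (2)

backward: COMPATIBLE []; forward: BREAKING [(quantity, R3), (role, R5)]


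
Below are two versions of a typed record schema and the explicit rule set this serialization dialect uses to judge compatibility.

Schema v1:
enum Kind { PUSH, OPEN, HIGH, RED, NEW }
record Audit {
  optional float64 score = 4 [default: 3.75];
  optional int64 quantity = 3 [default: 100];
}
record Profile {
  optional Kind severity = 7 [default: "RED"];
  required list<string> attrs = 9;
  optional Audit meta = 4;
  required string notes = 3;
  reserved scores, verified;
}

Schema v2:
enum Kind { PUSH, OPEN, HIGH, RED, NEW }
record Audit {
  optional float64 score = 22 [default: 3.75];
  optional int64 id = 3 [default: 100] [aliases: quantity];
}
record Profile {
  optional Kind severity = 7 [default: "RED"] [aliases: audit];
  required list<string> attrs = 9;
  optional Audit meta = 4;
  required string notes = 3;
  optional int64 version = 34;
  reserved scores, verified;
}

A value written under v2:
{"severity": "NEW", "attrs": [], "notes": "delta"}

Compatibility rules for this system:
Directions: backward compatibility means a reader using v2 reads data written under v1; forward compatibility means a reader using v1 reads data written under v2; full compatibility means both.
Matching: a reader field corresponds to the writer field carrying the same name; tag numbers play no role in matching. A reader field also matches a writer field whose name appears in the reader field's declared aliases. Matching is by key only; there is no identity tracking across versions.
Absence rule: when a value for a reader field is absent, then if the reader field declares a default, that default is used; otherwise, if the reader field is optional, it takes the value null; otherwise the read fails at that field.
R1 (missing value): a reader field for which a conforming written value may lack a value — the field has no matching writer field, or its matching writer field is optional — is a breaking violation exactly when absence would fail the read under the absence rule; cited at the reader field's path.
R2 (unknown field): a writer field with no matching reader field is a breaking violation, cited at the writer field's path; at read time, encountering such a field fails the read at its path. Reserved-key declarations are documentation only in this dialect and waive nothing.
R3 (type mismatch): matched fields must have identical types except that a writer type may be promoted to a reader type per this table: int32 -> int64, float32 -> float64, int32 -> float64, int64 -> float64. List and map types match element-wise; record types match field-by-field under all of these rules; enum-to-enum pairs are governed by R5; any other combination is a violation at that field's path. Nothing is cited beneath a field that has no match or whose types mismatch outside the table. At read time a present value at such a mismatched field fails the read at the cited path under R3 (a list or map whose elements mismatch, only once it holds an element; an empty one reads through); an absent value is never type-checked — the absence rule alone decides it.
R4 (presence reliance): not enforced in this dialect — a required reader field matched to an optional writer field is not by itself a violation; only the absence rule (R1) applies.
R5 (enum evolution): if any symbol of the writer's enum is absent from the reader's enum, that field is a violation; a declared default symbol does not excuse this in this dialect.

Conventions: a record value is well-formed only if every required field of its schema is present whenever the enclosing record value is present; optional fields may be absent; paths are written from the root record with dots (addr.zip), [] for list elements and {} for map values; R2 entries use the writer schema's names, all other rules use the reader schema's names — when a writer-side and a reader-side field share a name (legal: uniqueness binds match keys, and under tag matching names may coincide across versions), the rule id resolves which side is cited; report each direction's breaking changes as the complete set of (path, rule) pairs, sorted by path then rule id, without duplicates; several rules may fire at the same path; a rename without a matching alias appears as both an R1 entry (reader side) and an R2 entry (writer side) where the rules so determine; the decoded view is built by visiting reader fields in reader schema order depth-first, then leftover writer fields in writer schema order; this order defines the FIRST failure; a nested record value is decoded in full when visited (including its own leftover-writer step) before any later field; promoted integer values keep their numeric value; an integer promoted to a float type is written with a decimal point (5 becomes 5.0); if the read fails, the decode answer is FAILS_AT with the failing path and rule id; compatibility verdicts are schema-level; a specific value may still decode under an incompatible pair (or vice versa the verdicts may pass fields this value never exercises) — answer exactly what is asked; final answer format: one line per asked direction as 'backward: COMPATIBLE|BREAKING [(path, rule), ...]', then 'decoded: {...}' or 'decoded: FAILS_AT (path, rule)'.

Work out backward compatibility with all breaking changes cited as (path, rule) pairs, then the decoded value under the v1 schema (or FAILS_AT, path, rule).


backward: COMPATIBLE []; decoded: {"severity": "NEW", "attrs": [], "meta": null, "notes": "delta"}

each type pair in Profile: writer, then reader
backward on Profile — v2 reading data written by v1:
  severity: Kind -> Kind, writer optional; from severity
  attrs: list<string> -> list<string>, writer required; from attrs
  meta: Audit -> Audit, writer optional; from meta
  notes: string -> string, writer required; from notes
  version: no writer match
  meta.score: float64 -> float64, writer optional; from meta.score
  meta.id: int64 -> int64, writer optional; from meta.quantity
  => backward verdict for Profile: COMPATIBLE, no violations
decode walk for Profile under reader schema v1:
  severity := "NEW"
  attrs := []
  meta := null (absent, optional -> null)
  notes := "delta"
  => decoded: {"severity": "NEW", "attrs": [], "meta": null, "notes": "delta"}
the other Profile changes do not affect what is asked:
  renamed field quantity to id in record Audit (alias quantity declared on the renamed field) -> fires only in the forward direction of Profile, which is not asked here
  added field version to record Profile: optional int64, tag 34 (in v2 it sits last) -> fires only in the forward direction of Profile, which is not asked here
  field score in record Audit: tag 4 changed to 22 -> no rule fires on it in Profile's dialect; the asked verdict holds
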